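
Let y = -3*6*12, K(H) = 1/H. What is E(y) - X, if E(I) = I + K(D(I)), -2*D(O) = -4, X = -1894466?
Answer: 3788501/2 ≈ 1.8943e+6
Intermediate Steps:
D(O) = 2 (D(O) = -½*(-4) = 2)
y = -216 (y = -18*12 = -216)
E(I) = ½ + I (E(I) = I + 1/2 = I + ½ = ½ + I)
E(y) - X = (½ - 216) - 1*(-1894466) = -431/2 + 1894466 = 3788501/2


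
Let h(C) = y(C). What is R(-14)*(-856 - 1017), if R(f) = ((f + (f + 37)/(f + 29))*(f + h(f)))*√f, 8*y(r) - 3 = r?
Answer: -14360291*I*√14/40 ≈ -1.3433e+6*I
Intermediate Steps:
y(r) = 3/8 + r/8
h(C) = 3/8 + C/8
R(f) = √f*(3/8 + 9*f/8)*(f + (37 + f)/(29 + f)) (R(f) = ((f + (f + 37)/(f + 29))*(f + (3/8 + f/8)))*√f = ((f + (37 + f)/(29 + f))*(3/8 + 9*f/8))*√f = ((3/8 + 9*f/8)*(f + (37 + f)/(29 + f)))*√f = √f*(3/8 + 9*f/8)*(f + (37 + f)/(29 + f)))
R(-14)*(-856 - 1017) = (3*√(-14)*(37 + 3*(-14)³ + 91*(-14)² + 141*(-14))/(8*(29 - 14)))*(-856 - 1017) = ((3/8)*(I*√14)*(37 + 3*(-2744) + 91*196 - 1974)/15)*(-1873) = ((3/8)*(I*√14)*(1/15)*(37 - 8232 + 17836 - 1974))*(-1873) = ((3/8)*(I*√14)*(1/15)*7667)*(-1873) = (7667*I*√14/40)*(-1873) = -14360291*I*√14/40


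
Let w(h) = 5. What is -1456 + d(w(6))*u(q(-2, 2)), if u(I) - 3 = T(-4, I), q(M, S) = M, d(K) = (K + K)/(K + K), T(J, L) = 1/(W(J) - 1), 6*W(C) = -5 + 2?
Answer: -4361/3 ≈ -1453.7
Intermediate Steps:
W(C) = -½ (W(C) = (-5 + 2)/6 = (⅙)*(-3) = -½)
T(J, L) = -⅔ (T(J, L) = 1/(-½ - 1) = 1/(-3/2) = -⅔)
d(K) = 1 (d(K) = (2*K)/((2*K)) = (2*K)*(1/(2*K)) = 1)
u(I) = 7/3 (u(I) = 3 - ⅔ = 7/3)
-1456 + d(w(6))*u(q(-2, 2)) = -1456 + 1*(7/3) = -1456 + 7/3 = -4361/3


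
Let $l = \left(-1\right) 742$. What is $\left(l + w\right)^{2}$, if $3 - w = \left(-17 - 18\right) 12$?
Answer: $101761$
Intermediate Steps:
$l = -742$
$w = 423$ ($w = 3 - \left(-17 - 18\right) 12 = 3 - \left(-35\right) 12 = 3 - -420 = 3 + 420 = 423$)
$\left(l + w\right)^{2} = \left(-742 + 423\right)^{2} = \left(-319\right)^{2} = 101761$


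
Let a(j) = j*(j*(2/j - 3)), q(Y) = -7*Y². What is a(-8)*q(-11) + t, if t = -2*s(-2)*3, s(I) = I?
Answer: 176188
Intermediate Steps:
a(j) = j²*(-3 + 2/j) (a(j) = j*(j*(-3 + 2/j)) = j²*(-3 + 2/j))
t = 12 (t = -2*(-2)*3 = 4*3 = 12)
a(-8)*q(-11) + t = (-8*(2 - 3*(-8)))*(-7*(-11)²) + 12 = (-8*(2 + 24))*(-7*121) + 12 = -8*26*(-847) + 12 = -208*(-847) + 12 = 176176 + 12 = 176188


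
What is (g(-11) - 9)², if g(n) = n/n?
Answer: 64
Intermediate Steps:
g(n) = 1
(g(-11) - 9)² = (1 - 9)² = (-8)² = 64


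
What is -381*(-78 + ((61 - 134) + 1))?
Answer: 57150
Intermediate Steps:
-381*(-78 + ((61 - 134) + 1)) = -381*(-78 + (-73 + 1)) = -381*(-78 - 72) = -381*(-150) = 57150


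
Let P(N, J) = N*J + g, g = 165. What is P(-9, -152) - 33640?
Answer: -32107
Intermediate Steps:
P(N, J) = 165 + J*N (P(N, J) = N*J + 165 = J*N + 165 = 165 + J*N)
P(-9, -152) - 33640 = (165 - 152*(-9)) - 33640 = (165 + 1368) - 33640 = 1533 - 33640 = -32107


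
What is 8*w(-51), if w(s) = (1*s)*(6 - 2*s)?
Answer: -44064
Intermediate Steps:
w(s) = s*(6 - 2*s)
8*w(-51) = 8*(2*(-51)*(3 - 1*(-51))) = 8*(2*(-51)*(3 + 51)) = 8*(2*(-51)*54) = 8*(-5508) = -44064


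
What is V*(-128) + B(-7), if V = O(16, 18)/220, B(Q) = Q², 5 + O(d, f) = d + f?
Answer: 1767/55 ≈ 32.127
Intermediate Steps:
O(d, f) = -5 + d + f (O(d, f) = -5 + (d + f) = -5 + d + f)
V = 29/220 (V = (-5 + 16 + 18)/220 = 29*(1/220) = 29/220 ≈ 0.13182)
V*(-128) + B(-7) = (29/220)*(-128) + (-7)² = -928/55 + 49 = 1767/55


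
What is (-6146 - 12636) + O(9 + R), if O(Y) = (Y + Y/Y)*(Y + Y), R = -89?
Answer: -6142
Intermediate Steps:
O(Y) = 2*Y*(1 + Y) (O(Y) = (Y + 1)*(2*Y) = (1 + Y)*(2*Y) = 2*Y*(1 + Y))
(-6146 - 12636) + O(9 + R) = (-6146 - 12636) + 2*(9 - 89)*(1 + (9 - 89)) = -18782 + 2*(-80)*(1 - 80) = -18782 + 2*(-80)*(-79) = -18782 + 12640 = -6142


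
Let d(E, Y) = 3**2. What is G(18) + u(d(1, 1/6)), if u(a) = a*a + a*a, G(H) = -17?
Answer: 145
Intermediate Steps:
d(E, Y) = 9
u(a) = 2*a**2 (u(a) = a**2 + a**2 = 2*a**2)
G(18) + u(d(1, 1/6)) = -17 + 2*9**2 = -17 + 2*81 = -17 + 162 = 145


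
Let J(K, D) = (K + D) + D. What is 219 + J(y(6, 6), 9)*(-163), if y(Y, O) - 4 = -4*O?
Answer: 545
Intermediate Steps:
y(Y, O) = 4 - 4*O
J(K, D) = K + 2*D (J(K, D) = (D + K) + D = K + 2*D)
219 + J(y(6, 6), 9)*(-163) = 219 + ((4 - 4*6) + 2*9)*(-163) = 219 + ((4 - 24) + 18)*(-163) = 219 + (-20 + 18)*(-163) = 219 - 2*(-163) = 219 + 326 = 545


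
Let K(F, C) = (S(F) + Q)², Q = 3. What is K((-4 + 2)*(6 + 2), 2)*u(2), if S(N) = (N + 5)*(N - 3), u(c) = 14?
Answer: 629216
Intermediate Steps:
S(N) = (-3 + N)*(5 + N) (S(N) = (5 + N)*(-3 + N) = (-3 + N)*(5 + N))
K(F, C) = (-12 + F² + 2*F)² (K(F, C) = ((-15 + F² + 2*F) + 3)² = (-12 + F² + 2*F)²)
K((-4 + 2)*(6 + 2), 2)*u(2) = (-12 + ((-4 + 2)*(6 + 2))² + 2*((-4 + 2)*(6 + 2)))²*14 = (-12 + (-2*8)² + 2*(-2*8))²*14 = (-12 + (-16)² + 2*(-16))²*14 = (-12 + 256 - 32)²*14 = 212²*14 = 44944*14 = 629216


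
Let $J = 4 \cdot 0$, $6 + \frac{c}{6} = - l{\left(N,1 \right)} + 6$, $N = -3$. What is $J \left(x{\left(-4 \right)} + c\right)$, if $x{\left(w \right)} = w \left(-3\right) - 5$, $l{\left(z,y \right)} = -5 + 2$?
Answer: $0$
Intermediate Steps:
$l{\left(z,y \right)} = -3$
$c = 18$ ($c = -36 + 6 \left(\left(-1\right) \left(-3\right) + 6\right) = -36 + 6 \left(3 + 6\right) = -36 + 6 \cdot 9 = -36 + 54 = 18$)
$x{\left(w \right)} = -5 - 3 w$ ($x{\left(w \right)} = - 3 w - 5 = -5 - 3 w$)
$J = 0$
$J \left(x{\left(-4 \right)} + c\right) = 0 \left(\left(-5 - -12\right) + 18\right) = 0 \left(\left(-5 + 12\right) + 18\right) = 0 \left(7 + 18\right) = 0 \cdot 25 = 0$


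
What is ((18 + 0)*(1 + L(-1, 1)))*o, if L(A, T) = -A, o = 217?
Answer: 7812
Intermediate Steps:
((18 + 0)*(1 + L(-1, 1)))*o = ((18 + 0)*(1 - 1*(-1)))*217 = (18*(1 + 1))*217 = (18*2)*217 = 36*217 = 7812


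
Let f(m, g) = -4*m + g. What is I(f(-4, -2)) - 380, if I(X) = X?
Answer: -366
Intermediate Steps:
f(m, g) = g - 4*m
I(f(-4, -2)) - 380 = (-2 - 4*(-4)) - 380 = (-2 + 16) - 380 = 14 - 380 = -366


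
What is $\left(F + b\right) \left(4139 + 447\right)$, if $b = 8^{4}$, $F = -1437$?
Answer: $12194174$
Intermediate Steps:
$b = 4096$
$\left(F + b\right) \left(4139 + 447\right) = \left(-1437 + 4096\right) \left(4139 + 447\right) = 2659 \cdot 4586 = 12194174$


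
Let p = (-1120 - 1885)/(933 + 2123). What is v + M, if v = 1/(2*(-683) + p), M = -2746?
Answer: -11471420802/4177501 ≈ -2746.0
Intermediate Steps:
p = -3005/3056 ≈ -0.98331
v = -3056/4177501 (v = 1/(2*(-683) - 3005/3056) = 1/(-1366 - 3005/3056) = 1/(-4177501/3056) = -3056/4177501 ≈ -0.00073154)
v + M = -3056/4177501 - 2746 = -11471420802/4177501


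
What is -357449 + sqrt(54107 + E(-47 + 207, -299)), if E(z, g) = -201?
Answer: -357449 + sqrt(53906) ≈ -3.5722e+5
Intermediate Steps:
-357449 + sqrt(54107 + E(-47 + 207, -299)) = -357449 + sqrt(54107 - 201) = -357449 + sqrt(53906)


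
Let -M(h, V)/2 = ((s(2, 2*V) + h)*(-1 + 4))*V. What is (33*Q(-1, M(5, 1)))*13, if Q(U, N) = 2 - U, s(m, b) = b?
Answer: 1287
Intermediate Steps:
M(h, V) = -2*V*(3*h + 6*V) (M(h, V) = -2*(2*V + h)*(-1 + 4)*V = -2*(h + 2*V)*3*V = -2*(3*h + 6*V)*V = -2*V*(3*h + 6*V))
(33*Q(-1, M(5, 1)))*13 = (33*(2 - 1*(-1)))*13 = (33*(2 + 1))*13 = (33*3)*13 = 99*13 = 1287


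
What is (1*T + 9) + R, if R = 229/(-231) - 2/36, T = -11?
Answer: -4223/1386 ≈ -3.0469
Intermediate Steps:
R = -1451/1386 (R = 229*(-1/231) - 2*1/36 = -229/231 - 1/18 = -1451/1386 ≈ -1.0469)
(1*T + 9) + R = (1*(-11) + 9) - 1451/1386 = (-11 + 9) - 1451/1386 = -2 - 1451/1386 = -4223/1386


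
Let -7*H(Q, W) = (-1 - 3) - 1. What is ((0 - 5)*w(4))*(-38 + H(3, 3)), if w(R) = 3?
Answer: 3915/7 ≈ 559.29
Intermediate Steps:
H(Q, W) = 5/7 (H(Q, W) = -((-1 - 3) - 1)/7 = -(-4 - 1)/7 = -⅐*(-5) = 5/7)
((0 - 5)*w(4))*(-38 + H(3, 3)) = ((0 - 5)*3)*(-38 + 5/7) = -5*3*(-261/7) = -15*(-261/7) = 3915/7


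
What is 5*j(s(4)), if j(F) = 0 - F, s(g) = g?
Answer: -20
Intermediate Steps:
j(F) = -F
5*j(s(4)) = 5*(-1*4) = 5*(-4) = -20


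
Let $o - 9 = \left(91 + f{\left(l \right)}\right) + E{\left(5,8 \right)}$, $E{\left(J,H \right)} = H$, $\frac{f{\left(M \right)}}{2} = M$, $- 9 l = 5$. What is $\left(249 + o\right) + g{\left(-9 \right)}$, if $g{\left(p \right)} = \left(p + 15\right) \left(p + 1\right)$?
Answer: $\frac{2771}{9} \approx 307.89$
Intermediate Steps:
$l = - \frac{5}{9}$ ($l = \left(- \frac{1}{9}\right) 5 = - \frac{5}{9} \approx -0.55556$)
$f{\left(M \right)} = 2 M$
$o = \frac{962}{9}$ ($o = 9 + \left(\left(91 + 2 \left(- \frac{5}{9}\right)\right) + 8\right) = 9 + \left(\left(91 - \frac{10}{9}\right) + 8\right) = 9 + \left(\frac{809}{9} + 8\right) = 9 + \frac{881}{9} = \frac{962}{9} \approx 106.89$)
$g{\left(p \right)} = \left(1 + p\right) \left(15 + p\right)$ ($g{\left(p \right)} = \left(15 + p\right) \left(1 + p\right) = \left(1 + p\right) \left(15 + p\right)$)
$\left(249 + o\right) + g{\left(-9 \right)} = \left(249 + \frac{962}{9}\right) + \left(15 + \left(-9\right)^{2} + 16 \left(-9\right)\right) = \frac{3203}{9} + \left(15 + 81 - 144\right) = \frac{3203}{9} - 48 = \frac{2771}{9}$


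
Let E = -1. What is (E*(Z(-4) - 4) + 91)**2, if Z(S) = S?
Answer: 9801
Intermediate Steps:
(E*(Z(-4) - 4) + 91)**2 = (-(-4 - 4) + 91)**2 = (-1*(-8) + 91)**2 = (8 + 91)**2 = 99**2 = 9801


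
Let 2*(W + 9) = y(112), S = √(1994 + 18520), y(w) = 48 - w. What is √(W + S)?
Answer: √(-41 + √20514) ≈ 10.111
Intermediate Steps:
S = √20514 ≈ 143.23
W = -41 (W = -9 + (48 - 1*112)/2 = -9 + (48 - 112)/2 = -9 + (½)*(-64) = -9 - 32 = -41)
√(W + S) = √(-41 + √20514)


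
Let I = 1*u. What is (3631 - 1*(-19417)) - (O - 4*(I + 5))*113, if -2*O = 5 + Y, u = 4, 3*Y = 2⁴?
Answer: 166199/6 ≈ 27700.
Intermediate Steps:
Y = 16/3 (Y = (⅓)*2⁴ = (⅓)*16 = 16/3 ≈ 5.3333)
O = -31/6 (O = -(5 + 16/3)/2 = -½*31/3 = -31/6 ≈ -5.1667)
I = 4 (I = 1*4 = 4)
(3631 - 1*(-19417)) - (O - 4*(I + 5))*113 = (3631 - 1*(-19417)) - (-31/6 - 4*(4 + 5))*113 = (3631 + 19417) - (-31/6 - 4*9)*113 = 23048 - (-31/6 - 36)*113 = 23048 - (-247)*113/6 = 23048 - 1*(-27911/6) = 23048 + 27911/6 = 166199/6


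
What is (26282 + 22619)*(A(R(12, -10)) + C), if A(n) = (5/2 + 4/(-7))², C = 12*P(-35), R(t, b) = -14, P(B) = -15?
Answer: -1689578451/196 ≈ -8.6203e+6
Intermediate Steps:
C = -180 (C = 12*(-15) = -180)
A(n) = 729/196 (A(n) = (5*(½) + 4*(-⅐))² = (5/2 - 4/7)² = (27/14)² = 729/196)
(26282 + 22619)*(A(R(12, -10)) + C) = (26282 + 22619)*(729/196 - 180) = 48901*(-34551/196) = -1689578451/196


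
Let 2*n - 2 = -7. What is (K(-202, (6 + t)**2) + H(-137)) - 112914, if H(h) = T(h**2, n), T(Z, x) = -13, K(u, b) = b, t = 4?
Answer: -112827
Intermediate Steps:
n = -5/2 (n = 1 + (1/2)*(-7) = 1 - 7/2 = -5/2 ≈ -2.5000)
H(h) = -13
(K(-202, (6 + t)**2) + H(-137)) - 112914 = ((6 + 4)**2 - 13) - 112914 = (10**2 - 13) - 112914 = (100 - 13) - 112914 = 87 - 112914 = -112827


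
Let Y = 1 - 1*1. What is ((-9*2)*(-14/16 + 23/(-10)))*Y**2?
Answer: 0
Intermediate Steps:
Y = 0 (Y = 1 - 1 = 0)
((-9*2)*(-14/16 + 23/(-10)))*Y**2 = ((-9*2)*(-14/16 + 23/(-10)))*0**2 = -18*(-14*1/16 + 23*(-1/10))*0 = -18*(-7/8 - 23/10)*0 = -18*(-127/40)*0 = (1143/20)*0 = 0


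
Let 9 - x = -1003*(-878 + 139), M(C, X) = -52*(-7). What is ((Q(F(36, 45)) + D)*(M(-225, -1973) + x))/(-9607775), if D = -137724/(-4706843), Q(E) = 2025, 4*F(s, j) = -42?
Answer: 7061350732870356/45222288504325 ≈ 156.15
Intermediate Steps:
F(s, j) = -21/2 (F(s, j) = (1/4)*(-42) = -21/2)
D = 137724/4706843 (D = -137724*(-1/4706843) = 137724/4706843 ≈ 0.029260)
M(C, X) = 364
x = -741208 (x = 9 - (-1003)*(-878 + 139) = 9 - (-1003)*(-739) = 9 - 1*741217 = 9 - 741217 = -741208)
((Q(F(36, 45)) + D)*(M(-225, -1973) + x))/(-9607775) = ((2025 + 137724/4706843)*(364 - 741208))/(-9607775) = ((9531494799/4706843)*(-740844))*(-1/9607775) = -7061350732870356/4706843*(-1/9607775) = 7061350732870356/45222288504325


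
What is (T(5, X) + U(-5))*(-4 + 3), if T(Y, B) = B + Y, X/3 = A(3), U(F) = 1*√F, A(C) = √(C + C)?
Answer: -5 - 3*√6 - I*√5 ≈ -12.348 - 2.2361*I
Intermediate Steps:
A(C) = √2*√C (A(C) = √(2*C) = √2*√C)
U(F) = √F
X = 3*√6 (X = 3*(√2*√3) = 3*√6 ≈ 7.3485)
(T(5, X) + U(-5))*(-4 + 3) = ((3*√6 + 5) + √(-5))*(-4 + 3) = ((5 + 3*√6) + I*√5)*(-1) = (5 + 3*√6 + I*√5)*(-1) = -5 - 3*√6 - I*√5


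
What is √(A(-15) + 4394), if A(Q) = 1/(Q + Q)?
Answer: √3954570/30 ≈ 66.287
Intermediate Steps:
A(Q) = 1/(2*Q)
√(A(-15) + 4394) = √((½)/(-15) + 4394) = √((½)*(-1/15) + 4394) = √(-1/30 + 4394) = √(131819/30) = √3954570/30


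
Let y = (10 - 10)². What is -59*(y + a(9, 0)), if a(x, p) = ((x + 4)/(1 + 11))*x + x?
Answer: -4425/4 ≈ -1106.3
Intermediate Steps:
a(x, p) = x + x*(⅓ + x/12) (a(x, p) = ((4 + x)/12)*x + x = ((4 + x)*(1/12))*x + x = (⅓ + x/12)*x + x = x*(⅓ + x/12) + x = x + x*(⅓ + x/12))
y = 0 (y = 0² = 0)
-59*(y + a(9, 0)) = -59*(0 + (1/12)*9*(16 + 9)) = -59*(0 + (1/12)*9*25) = -59*(0 + 75/4) = -59*75/4 = -4425/4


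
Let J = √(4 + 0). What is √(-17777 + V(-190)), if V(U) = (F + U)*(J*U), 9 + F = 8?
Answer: √54803 ≈ 234.10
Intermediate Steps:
F = -1 (F = -9 + 8 = -1)
J = 2 (J = √4 = 2)
V(U) = 2*U*(-1 + U) (V(U) = (-1 + U)*(2*U) = 2*U*(-1 + U))
√(-17777 + V(-190)) = √(-17777 + 2*(-190)*(-1 - 190)) = √(-17777 + 2*(-190)*(-191)) = √(-17777 + 72580) = √54803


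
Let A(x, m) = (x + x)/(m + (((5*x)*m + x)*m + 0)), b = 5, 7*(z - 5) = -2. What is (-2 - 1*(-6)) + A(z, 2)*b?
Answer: 329/74 ≈ 4.4459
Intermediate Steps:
z = 33/7 (z = 5 + (⅐)*(-2) = 5 - 2/7 = 33/7 ≈ 4.7143)
A(x, m) = 2*x/(m + m*(x + 5*m*x)) (A(x, m) = (2*x)/(m + ((5*m*x + x)*m + 0)) = (2*x)/(m + ((x + 5*m*x)*m + 0)) = (2*x)/(m + (m*(x + 5*m*x) + 0)) = (2*x)/(m + m*(x + 5*m*x)) = 2*x/(m + m*(x + 5*m*x)))
(-2 - 1*(-6)) + A(z, 2)*b = (-2 - 1*(-6)) + (2*(33/7)/(2*(1 + 33/7 + 5*2*(33/7))))*5 = (-2 + 6) + (2*(33/7)*(½)/(1 + 33/7 + 330/7))*5 = 4 + (2*(33/7)*(½)/(370/7))*5 = 4 + (2*(33/7)*(½)*(7/370))*5 = 4 + (33/370)*5 = 4 + 33/74 = 329/74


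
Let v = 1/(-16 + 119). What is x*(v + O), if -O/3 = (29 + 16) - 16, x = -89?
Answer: 797440/103 ≈ 7742.1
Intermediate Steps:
O = -87 (O = -3*((29 + 16) - 16) = -3*(45 - 16) = -3*29 = -87)
v = 1/103 ≈ 0.0097087
x*(v + O) = -89*(1/103 - 87) = -89*(-8960/103) = 797440/103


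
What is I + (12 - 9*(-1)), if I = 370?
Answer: 391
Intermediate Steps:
I + (12 - 9*(-1)) = 370 + (12 - 9*(-1)) = 370 + (12 + 9) = 370 + 21 = 391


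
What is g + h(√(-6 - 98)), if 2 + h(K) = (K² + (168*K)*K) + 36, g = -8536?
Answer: -26078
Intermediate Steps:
h(K) = 34 + 169*K² (h(K) = -2 + ((K² + (168*K)*K) + 36) = -2 + ((K² + 168*K²) + 36) = -2 + (169*K² + 36) = -2 + (36 + 169*K²) = 34 + 169*K²)
g + h(√(-6 - 98)) = -8536 + (34 + 169*(√(-6 - 98))²) = -8536 + (34 + 169*(√(-104))²) = -8536 + (34 + 169*(2*I*√26)²) = -8536 + (34 + 169*(-104)) = -8536 + (34 - 17576) = -8536 - 17542 = -26078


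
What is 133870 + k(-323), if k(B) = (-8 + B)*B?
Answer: 240783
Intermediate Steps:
k(B) = B*(-8 + B)
133870 + k(-323) = 133870 - 323*(-8 - 323) = 133870 - 323*(-331) = 133870 + 106913 = 240783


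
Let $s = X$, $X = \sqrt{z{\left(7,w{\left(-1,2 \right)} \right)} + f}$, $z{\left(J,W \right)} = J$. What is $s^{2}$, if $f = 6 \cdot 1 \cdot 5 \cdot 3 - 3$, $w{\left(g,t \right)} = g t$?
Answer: $94$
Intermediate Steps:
$f = 87$ ($f = 6 \cdot 5 \cdot 3 - 3 = 30 \cdot 3 - 3 = 90 - 3 = 87$)
$X = \sqrt{94}$ ($X = \sqrt{7 + 87} = \sqrt{94} \approx 9.6954$)
$s = \sqrt{94} \approx 9.6954$
$s^{2} = \left(\sqrt{94}\right)^{2} = 94$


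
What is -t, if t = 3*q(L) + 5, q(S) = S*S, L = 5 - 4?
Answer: -8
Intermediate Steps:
L = 1
q(S) = S²
t = 8 (t = 3*1² + 5 = 3*1 + 5 = 3 + 5 = 8)
-t = -1*8 = -8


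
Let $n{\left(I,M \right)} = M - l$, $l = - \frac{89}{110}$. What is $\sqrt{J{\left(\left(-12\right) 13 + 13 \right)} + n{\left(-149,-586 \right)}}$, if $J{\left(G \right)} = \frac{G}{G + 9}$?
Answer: $\frac{4 i \sqrt{495746735}}{3685} \approx 24.169 i$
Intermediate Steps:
$l = - \frac{89}{110}$ ($l = \left(-89\right) \frac{1}{110} = - \frac{89}{110} \approx -0.80909$)
$n{\left(I,M \right)} = \frac{89}{110} + M$ ($n{\left(I,M \right)} = M - - \frac{89}{110} = M + \frac{89}{110} = \frac{89}{110} + M$)
$J{\left(G \right)} = \frac{G}{9 + G}$
$\sqrt{J{\left(\left(-12\right) 13 + 13 \right)} + n{\left(-149,-586 \right)}} = \sqrt{\frac{\left(-12\right) 13 + 13}{9 + \left(\left(-12\right) 13 + 13\right)} + \left(\frac{89}{110} - 586\right)} = \sqrt{\frac{-156 + 13}{9 + \left(-156 + 13\right)} - \frac{64371}{110}} = \sqrt{- \frac{143}{9 - 143} - \frac{64371}{110}} = \sqrt{- \frac{143}{-134} - \frac{64371}{110}} = \sqrt{\left(-143\right) \left(- \frac{1}{134}\right) - \frac{64371}{110}} = \sqrt{\frac{143}{134} - \frac{64371}{110}} = \sqrt{- \frac{2152496}{3685}} = \frac{4 i \sqrt{495746735}}{3685}$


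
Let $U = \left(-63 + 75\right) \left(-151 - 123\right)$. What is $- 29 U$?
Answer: $95352$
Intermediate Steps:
$U = -3288$ ($U = 12 \left(-274\right) = -3288$)
$- 29 U = \left(-29\right) \left(-3288\right) = 95352$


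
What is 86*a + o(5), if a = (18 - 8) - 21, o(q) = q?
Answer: -941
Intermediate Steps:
a = -11 (a = 10 - 21 = -11)
86*a + o(5) = 86*(-11) + 5 = -946 + 5 = -941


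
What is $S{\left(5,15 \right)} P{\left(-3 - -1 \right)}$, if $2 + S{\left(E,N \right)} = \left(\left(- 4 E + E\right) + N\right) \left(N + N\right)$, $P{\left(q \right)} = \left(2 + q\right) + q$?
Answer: $4$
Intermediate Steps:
$P{\left(q \right)} = 2 + 2 q$
$S{\left(E,N \right)} = -2 + 2 N \left(N - 3 E\right)$ ($S{\left(E,N \right)} = -2 + \left(\left(- 4 E + E\right) + N\right) \left(N + N\right) = -2 + \left(- 3 E + N\right) 2 N = -2 + \left(N - 3 E\right) 2 N = -2 + 2 N \left(N - 3 E\right)$)
$S{\left(5,15 \right)} P{\left(-3 - -1 \right)} = \left(-2 + 2 \cdot 15^{2} - 30 \cdot 15\right) \left(2 + 2 \left(-3 - -1\right)\right) = \left(-2 + 2 \cdot 225 - 450\right) \left(2 + 2 \left(-3 + 1\right)\right) = \left(-2 + 450 - 450\right) \left(2 + 2 \left(-2\right)\right) = - 2 \left(2 - 4\right) = \left(-2\right) \left(-2\right) = 4$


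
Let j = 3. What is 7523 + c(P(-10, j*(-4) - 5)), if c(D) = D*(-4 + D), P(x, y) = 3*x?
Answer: 8543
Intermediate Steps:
7523 + c(P(-10, j*(-4) - 5)) = 7523 + (3*(-10))*(-4 + 3*(-10)) = 7523 - 30*(-4 - 30) = 7523 - 30*(-34) = 7523 + 1020 = 8543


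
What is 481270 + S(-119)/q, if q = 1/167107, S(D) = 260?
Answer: 43929090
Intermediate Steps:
q = 1/167107 ≈ 5.9842e-6
481270 + S(-119)/q = 481270 + 260/(1/167107) = 481270 + 260*167107 = 481270 + 43447820 = 43929090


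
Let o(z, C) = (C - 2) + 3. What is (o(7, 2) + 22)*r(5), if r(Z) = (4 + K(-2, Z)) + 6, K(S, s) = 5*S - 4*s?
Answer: -500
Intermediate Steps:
K(S, s) = -4*s + 5*S
o(z, C) = 1 + C (o(z, C) = (-2 + C) + 3 = 1 + C)
r(Z) = -4*Z (r(Z) = (4 + (-4*Z + 5*(-2))) + 6 = (4 + (-4*Z - 10)) + 6 = (4 + (-10 - 4*Z)) + 6 = (-6 - 4*Z) + 6 = -4*Z)
(o(7, 2) + 22)*r(5) = ((1 + 2) + 22)*(-4*5) = (3 + 22)*(-20) = 25*(-20) = -500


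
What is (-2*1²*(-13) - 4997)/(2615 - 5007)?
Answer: 4971/2392 ≈ 2.0782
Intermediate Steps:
(-2*1²*(-13) - 4997)/(2615 - 5007) = (-2*1*(-13) - 4997)/(-2392) = (-2*(-13) - 4997)*(-1/2392) = (26 - 4997)*(-1/2392) = -4971*(-1/2392) = 4971/2392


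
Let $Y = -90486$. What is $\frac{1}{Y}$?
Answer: $- \frac{1}{90486} \approx -1.1051 \cdot 10^{-5}$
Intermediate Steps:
$\frac{1}{Y} = \frac{1}{-90486} = - \frac{1}{90486}$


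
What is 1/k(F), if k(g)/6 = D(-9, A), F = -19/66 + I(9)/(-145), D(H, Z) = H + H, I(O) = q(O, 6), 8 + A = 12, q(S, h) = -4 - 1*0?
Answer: -1/108 ≈ -0.0092593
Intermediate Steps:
q(S, h) = -4 (q(S, h) = -4 + 0 = -4)
A = 4 (A = -8 + 12 = 4)
I(O) = -4
D(H, Z) = 2*H
F = -2491/9570 (F = -19/66 - 4/(-145) = -19*1/66 - 4*(-1/145) = -19/66 + 4/145 = -2491/9570 ≈ -0.26029)
k(g) = -108 (k(g) = 6*(2*(-9)) = 6*(-18) = -108)
1/k(F) = 1/(-108) = -1/108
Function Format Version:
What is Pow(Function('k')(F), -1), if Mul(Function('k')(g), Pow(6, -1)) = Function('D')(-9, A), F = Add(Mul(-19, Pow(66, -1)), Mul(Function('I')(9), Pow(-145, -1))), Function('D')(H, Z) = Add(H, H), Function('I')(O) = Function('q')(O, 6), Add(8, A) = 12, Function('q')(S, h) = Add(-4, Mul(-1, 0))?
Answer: Rational(-1, 108) ≈ -0.0092593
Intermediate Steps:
Function('q')(S, h) = -4 (Function('q')(S, h) = Add(-4, 0) = -4)
A = 4 (A = Add(-8, 12) = 4)
Function('I')(O) = -4
Function('D')(H, Z) = Mul(2, H)
F = Rational(-2491, 9570) (F = Add(Mul(-19, Pow(66, -1)), Mul(-4, Pow(-145, -1))) = Add(Mul(-19, Rational(1, 66)), Mul(-4, Rational(-1, 145))) = Add(Rational(-19, 66), Rational(4, 145)) = Rational(-2491, 9570) ≈ -0.26029)
Function('k')(g) = -108 (Function('k')(g) = Mul(6, Mul(2, -9)) = Mul(6, -18) = -108)
Pow(Function('k')(F), -1) = Pow(-108, -1) = Rational(-1, 108)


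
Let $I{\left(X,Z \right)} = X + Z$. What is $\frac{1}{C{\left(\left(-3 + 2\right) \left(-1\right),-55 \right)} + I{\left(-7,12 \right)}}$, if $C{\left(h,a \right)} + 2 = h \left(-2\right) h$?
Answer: $1$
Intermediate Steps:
$C{\left(h,a \right)} = -2 - 2 h^{2}$ ($C{\left(h,a \right)} = -2 + h \left(-2\right) h = -2 + - 2 h h = -2 - 2 h^{2}$)
$\frac{1}{C{\left(\left(-3 + 2\right) \left(-1\right),-55 \right)} + I{\left(-7,12 \right)}} = \frac{1}{\left(-2 - 2 \left(\left(-3 + 2\right) \left(-1\right)\right)^{2}\right) + \left(-7 + 12\right)} = \frac{1}{\left(-2 - 2 \left(\left(-1\right) \left(-1\right)\right)^{2}\right) + 5} = \frac{1}{\left(-2 - 2 \cdot 1^{2}\right) + 5} = \frac{1}{\left(-2 - 2\right) + 5} = \frac{1}{-4 + 5} = 1^{-1} = 1$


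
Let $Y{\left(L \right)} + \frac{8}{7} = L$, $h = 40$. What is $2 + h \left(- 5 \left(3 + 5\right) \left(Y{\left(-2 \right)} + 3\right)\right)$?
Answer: $\frac{1614}{7} \approx 230.57$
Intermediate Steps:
$Y{\left(L \right)} = - \frac{8}{7} + L$
$2 + h \left(- 5 \left(3 + 5\right) \left(Y{\left(-2 \right)} + 3\right)\right) = 2 + 40 \left(- 5 \left(3 + 5\right) \left(\left(- \frac{8}{7} - 2\right) + 3\right)\right) = 2 + 40 \left(- 5 \cdot 8 \left(- \frac{22}{7} + 3\right)\right) = 2 + 40 \left(- 5 \cdot 8 \left(- \frac{1}{7}\right)\right) = 2 + 40 \left(\left(-5\right) \left(- \frac{8}{7}\right)\right) = 2 + 40 \cdot \frac{40}{7} = 2 + \frac{1600}{7} = \frac{1614}{7}$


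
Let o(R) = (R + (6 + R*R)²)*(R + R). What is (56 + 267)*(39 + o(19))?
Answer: 1653418589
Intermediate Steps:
o(R) = 2*R*(R + (6 + R²)²) (o(R) = (R + (6 + R²)²)*(2*R) = 2*R*(R + (6 + R²)²))
(56 + 267)*(39 + o(19)) = (56 + 267)*(39 + 2*19*(19 + (6 + 19²)²)) = 323*(39 + 2*19*(19 + (6 + 361)²)) = 323*(39 + 2*19*(19 + 367²)) = 323*(39 + 2*19*(19 + 134689)) = 323*(39 + 2*19*134708) = 323*(39 + 5118904) = 323*5118943 = 1653418589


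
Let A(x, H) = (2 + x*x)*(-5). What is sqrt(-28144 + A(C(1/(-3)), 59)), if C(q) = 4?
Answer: I*sqrt(28234) ≈ 168.03*I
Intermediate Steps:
A(x, H) = -10 - 5*x**2 (A(x, H) = (2 + x**2)*(-5) = -10 - 5*x**2)
sqrt(-28144 + A(C(1/(-3)), 59)) = sqrt(-28144 + (-10 - 5*4**2)) = sqrt(-28144 + (-10 - 5*16)) = sqrt(-28144 + (-10 - 80)) = sqrt(-28144 - 90) = sqrt(-28234) = I*sqrt(28234)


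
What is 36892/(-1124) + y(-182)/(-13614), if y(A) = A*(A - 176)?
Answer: -71935379/1912767 ≈ -37.608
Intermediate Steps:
y(A) = A*(-176 + A)
36892/(-1124) + y(-182)/(-13614) = 36892/(-1124) - 182*(-176 - 182)/(-13614) = 36892*(-1/1124) - 182*(-358)*(-1/13614) = -9223/281 + 65156*(-1/13614) = -9223/281 - 32578/6807 = -71935379/1912767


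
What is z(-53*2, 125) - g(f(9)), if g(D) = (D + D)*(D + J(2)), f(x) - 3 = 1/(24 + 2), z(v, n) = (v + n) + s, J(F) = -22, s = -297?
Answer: -55017/338 ≈ -162.77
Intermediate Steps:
z(v, n) = -297 + n + v (z(v, n) = (v + n) - 297 = (n + v) - 297 = -297 + n + v)
f(x) = 79/26 (f(x) = 3 + 1/(24 + 2) = 3 + 1/26 = 79/26)
g(D) = 2*D*(-22 + D) (g(D) = (D + D)*(D - 22) = (2*D)*(-22 + D) = 2*D*(-22 + D))
z(-53*2, 125) - g(f(9)) = (-297 + 125 - 53*2) - 2*79*(-22 + 79/26)/26 = (-297 + 125 - 106) - 2*79*(-493)/(26*26) = -278 - 1*(-38947/338) = -278 + 38947/338 = -55017/338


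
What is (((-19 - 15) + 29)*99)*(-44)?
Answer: 21780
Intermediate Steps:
(((-19 - 15) + 29)*99)*(-44) = ((-34 + 29)*99)*(-44) = -5*99*(-44) = -495*(-44) = 21780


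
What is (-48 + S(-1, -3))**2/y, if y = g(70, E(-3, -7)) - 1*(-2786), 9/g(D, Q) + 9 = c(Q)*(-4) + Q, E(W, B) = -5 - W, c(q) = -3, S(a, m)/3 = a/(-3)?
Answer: 2209/2795 ≈ 0.79034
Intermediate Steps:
S(a, m) = -a (S(a, m) = 3*(a/(-3)) = 3*(a*(-1/3)) = 3*(-a/3) = -a)
g(D, Q) = 9/(3 + Q) (g(D, Q) = 9/(-9 + (-3*(-4) + Q)) = 9/(-9 + (12 + Q)) = 9/(3 + Q))
y = 2795 (y = 9/(3 + (-5 - 1*(-3))) - 1*(-2786) = 9/(3 + (-5 + 3)) + 2786 = 9/(3 - 2) + 2786 = 9/1 + 2786 = 9*1 + 2786 = 9 + 2786 = 2795)
(-48 + S(-1, -3))**2/y = (-48 - 1*(-1))**2/2795 = (-48 + 1)**2*(1/2795) = (-47)**2*(1/2795) = 2209*(1/2795) = 2209/2795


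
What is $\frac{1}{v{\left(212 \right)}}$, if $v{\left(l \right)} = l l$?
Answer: $\frac{1}{44944} \approx 2.225 \cdot 10^{-5}$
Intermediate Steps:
$v{\left(l \right)} = l^{2}$
$\frac{1}{v{\left(212 \right)}} = \frac{1}{212^{2}} = \frac{1}{44944}$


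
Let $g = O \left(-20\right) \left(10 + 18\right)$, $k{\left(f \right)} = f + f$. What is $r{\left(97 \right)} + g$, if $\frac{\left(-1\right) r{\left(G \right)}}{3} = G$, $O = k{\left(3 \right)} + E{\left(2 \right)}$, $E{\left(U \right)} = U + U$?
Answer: $-5891$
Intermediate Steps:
$k{\left(f \right)} = 2 f$
$E{\left(U \right)} = 2 U$
$O = 10$ ($O = 2 \cdot 3 + 2 \cdot 2 = 6 + 4 = 10$)
$r{\left(G \right)} = - 3 G$
$g = -5600$ ($g = 10 \left(-20\right) \left(10 + 18\right) = \left(-200\right) 28 = -5600$)
$r{\left(97 \right)} + g = \left(-3\right) 97 - 5600 = -291 - 5600 = -5891$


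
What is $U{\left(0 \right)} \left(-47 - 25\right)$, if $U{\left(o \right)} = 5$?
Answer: $-360$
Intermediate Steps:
$U{\left(0 \right)} \left(-47 - 25\right) = 5 \left(-47 - 25\right) = 5 \left(-72\right) = -360$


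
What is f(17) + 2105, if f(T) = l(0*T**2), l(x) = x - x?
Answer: 2105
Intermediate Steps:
l(x) = 0
f(T) = 0
f(17) + 2105 = 0 + 2105 = 2105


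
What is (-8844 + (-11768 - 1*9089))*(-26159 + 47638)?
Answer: -637947779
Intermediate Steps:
(-8844 + (-11768 - 1*9089))*(-26159 + 47638) = (-8844 + (-11768 - 9089))*21479 = (-8844 - 20857)*21479 = -29701*21479 = -637947779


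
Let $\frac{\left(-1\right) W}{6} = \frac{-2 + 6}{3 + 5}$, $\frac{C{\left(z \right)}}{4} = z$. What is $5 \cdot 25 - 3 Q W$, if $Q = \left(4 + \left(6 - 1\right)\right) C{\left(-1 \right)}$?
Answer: $-40500$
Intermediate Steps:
$C{\left(z \right)} = 4 z$
$W = -3$ ($W = - 6 \frac{-2 + 6}{3 + 5} = - 6 \cdot \frac{4}{8} = - 6 \cdot 4 \cdot \frac{1}{8} = \left(-6\right) \frac{1}{2} = -3$)
$Q = -36$ ($Q = \left(4 + \left(6 - 1\right)\right) 4 \left(-1\right) = \left(4 + 5\right) \left(-4\right) = 9 \left(-4\right) = -36$)
$5 \cdot 25 - 3 Q W = 5 \cdot 25 \left(-3\right) \left(-36\right) \left(-3\right) = 125 \cdot 108 \left(-3\right) = 125 \left(-324\right) = -40500$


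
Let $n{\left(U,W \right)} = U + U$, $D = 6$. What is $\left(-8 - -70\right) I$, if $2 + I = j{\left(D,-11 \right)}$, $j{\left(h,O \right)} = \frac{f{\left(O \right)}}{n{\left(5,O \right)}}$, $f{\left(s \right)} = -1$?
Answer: $- \frac{651}{5} \approx -130.2$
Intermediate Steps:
$n{\left(U,W \right)} = 2 U$
$j{\left(h,O \right)} = - \frac{1}{10}$ ($j{\left(h,O \right)} = - \frac{1}{2 \cdot 5} = - \frac{1}{10}$)
$I = - \frac{21}{10}$ ($I = -2 - \frac{1}{10} = - \frac{21}{10} \approx -2.1$)
$\left(-8 - -70\right) I = \left(-8 - -70\right) \left(- \frac{21}{10}\right) = \left(-8 + 70\right) \left(- \frac{21}{10}\right) = 62 \left(- \frac{21}{10}\right) = - \frac{651}{5}$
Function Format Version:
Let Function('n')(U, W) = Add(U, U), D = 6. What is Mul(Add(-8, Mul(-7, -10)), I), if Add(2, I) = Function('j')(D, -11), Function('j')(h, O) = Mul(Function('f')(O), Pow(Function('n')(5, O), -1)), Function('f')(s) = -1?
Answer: Rational(-651, 5) ≈ -130.20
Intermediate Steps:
Function('n')(U, W) = Mul(2, U)
Function('j')(h, O) = Rational(-1, 10) (Function('j')(h, O) = Mul(-1, Pow(Mul(2, 5), -1)) = Mul(-1, Pow(10, -1)) = Mul(-1, Rational(1, 10)) = Rational(-1, 10))
I = Rational(-21, 10) (I = Add(-2, Rational(-1, 10)) = Rational(-21, 10) ≈ -2.1000)
Mul(Add(-8, Mul(-7, -10)), I) = Mul(Add(-8, Mul(-7, -10)), Rational(-21, 10)) = Mul(Add(-8, 70), Rational(-21, 10)) = Mul(62, Rational(-21, 10)) = Rational(-651, 5)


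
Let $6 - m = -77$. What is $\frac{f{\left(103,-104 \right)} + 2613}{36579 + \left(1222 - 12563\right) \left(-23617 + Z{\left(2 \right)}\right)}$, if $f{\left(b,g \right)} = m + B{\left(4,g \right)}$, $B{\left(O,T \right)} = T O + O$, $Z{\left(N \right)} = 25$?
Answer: $\frac{2284}{267593451} \approx 8.5353 \cdot 10^{-6}$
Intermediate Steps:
$m = 83$ ($m = 6 - -77 = 6 + 77 = 83$)
$B{\left(O,T \right)} = O + O T$ ($B{\left(O,T \right)} = O T + O = O + O T$)
$f{\left(b,g \right)} = 87 + 4 g$ ($f{\left(b,g \right)} = 83 + 4 \left(1 + g\right) = 83 + \left(4 + 4 g\right) = 87 + 4 g$)
$\frac{f{\left(103,-104 \right)} + 2613}{36579 + \left(1222 - 12563\right) \left(-23617 + Z{\left(2 \right)}\right)} = \frac{\left(87 + 4 \left(-104\right)\right) + 2613}{36579 + \left(1222 - 12563\right) \left(-23617 + 25\right)} = \frac{\left(87 - 416\right) + 2613}{36579 - -267556872} = \frac{-329 + 2613}{36579 + 267556872} = \frac{2284}{267593451}$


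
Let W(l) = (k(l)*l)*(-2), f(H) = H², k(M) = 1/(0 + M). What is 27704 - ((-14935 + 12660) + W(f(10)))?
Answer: 29981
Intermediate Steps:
k(M) = 1/M
W(l) = -2 (W(l) = (l/l)*(-2) = 1*(-2) = -2)
27704 - ((-14935 + 12660) + W(f(10))) = 27704 - ((-14935 + 12660) - 2) = 27704 - (-2275 - 2) = 27704 - 1*(-2277) = 27704 + 2277 = 29981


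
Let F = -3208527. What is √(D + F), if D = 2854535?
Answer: 2*I*√88498 ≈ 594.97*I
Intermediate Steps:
√(D + F) = √(2854535 - 3208527) = √(-353992) = 2*I*√88498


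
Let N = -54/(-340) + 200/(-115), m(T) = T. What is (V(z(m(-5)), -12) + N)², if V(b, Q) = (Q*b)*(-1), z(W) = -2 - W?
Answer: 18112045561/15288100 ≈ 1184.7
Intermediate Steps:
V(b, Q) = -Q*b
N = -6179/3910 (N = -54*(-1/340) + 200*(-1/115) = 27/170 - 40/23 = -6179/3910 ≈ -1.5803)
(V(z(m(-5)), -12) + N)² = (-1*(-12)*(-2 - 1*(-5)) - 6179/3910)² = (-1*(-12)*(-2 + 5) - 6179/3910)² = (-1*(-12)*3 - 6179/3910)² = (36 - 6179/3910)² = (134581/3910)² = 18112045561/15288100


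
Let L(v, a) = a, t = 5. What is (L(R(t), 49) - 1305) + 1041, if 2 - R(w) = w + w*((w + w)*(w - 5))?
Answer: -215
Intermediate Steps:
R(w) = 2 - w - 2*w²*(-5 + w) (R(w) = 2 - (w + w*((w + w)*(w - 5))) = 2 - (w + w*((2*w)*(-5 + w))) = 2 - (w + w*(2*w*(-5 + w))) = 2 - (w + 2*w²*(-5 + w)) = 2 + (-w - 2*w²*(-5 + w)) = 2 - w - 2*w²*(-5 + w))
(L(R(t), 49) - 1305) + 1041 = (49 - 1305) + 1041 = -1256 + 1041 = -215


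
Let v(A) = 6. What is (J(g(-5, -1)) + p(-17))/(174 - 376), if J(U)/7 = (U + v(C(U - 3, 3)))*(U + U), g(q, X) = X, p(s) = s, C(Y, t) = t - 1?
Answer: 87/202 ≈ 0.43069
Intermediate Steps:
C(Y, t) = -1 + t
J(U) = 14*U*(6 + U) (J(U) = 7*((U + 6)*(U + U)) = 7*((6 + U)*(2*U)) = 7*(2*U*(6 + U)) = 14*U*(6 + U))
(J(g(-5, -1)) + p(-17))/(174 - 376) = (14*(-1)*(6 - 1) - 17)/(174 - 376) = (14*(-1)*5 - 17)/(-202) = (-70 - 17)*(-1/202) = -87*(-1/202) = 87/202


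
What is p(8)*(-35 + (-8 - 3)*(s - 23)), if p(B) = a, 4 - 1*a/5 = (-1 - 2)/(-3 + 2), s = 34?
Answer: -780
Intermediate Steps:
a = 5 (a = 20 - 5*(-1 - 2)/(-3 + 2) = 20 - (-15)/(-1) = 20 - (-15)*(-1) = 20 - 5*3 = 20 - 15 = 5)
p(B) = 5
p(8)*(-35 + (-8 - 3)*(s - 23)) = 5*(-35 + (-8 - 3)*(34 - 23)) = 5*(-35 - 11*11) = 5*(-35 - 121) = 5*(-156) = -780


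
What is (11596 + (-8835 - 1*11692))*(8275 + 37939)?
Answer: -412737234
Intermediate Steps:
(11596 + (-8835 - 1*11692))*(8275 + 37939) = (11596 + (-8835 - 11692))*46214 = (11596 - 20527)*46214 = -8931*46214 = -412737234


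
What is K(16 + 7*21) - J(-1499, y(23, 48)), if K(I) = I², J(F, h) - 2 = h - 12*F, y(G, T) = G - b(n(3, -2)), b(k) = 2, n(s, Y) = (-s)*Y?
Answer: 8558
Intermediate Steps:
n(s, Y) = -Y*s
y(G, T) = -2 + G (y(G, T) = G - 1*2 = G - 2 = -2 + G)
J(F, h) = 2 + h - 12*F (J(F, h) = 2 + (h - 12*F) = 2 + h - 12*F)
K(16 + 7*21) - J(-1499, y(23, 48)) = (16 + 7*21)² - (2 + (-2 + 23) - 12*(-1499)) = (16 + 147)² - (2 + 21 + 17988) = 163² - 1*18011 = 26569 - 18011 = 8558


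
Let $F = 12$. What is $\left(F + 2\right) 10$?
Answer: $140$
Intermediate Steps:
$\left(F + 2\right) 10 = \left(12 + 2\right) 10 = 14 \cdot 10 = 140$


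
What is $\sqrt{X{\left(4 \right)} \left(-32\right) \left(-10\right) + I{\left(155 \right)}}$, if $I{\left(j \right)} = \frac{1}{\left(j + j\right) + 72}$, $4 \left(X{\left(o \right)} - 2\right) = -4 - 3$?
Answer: $\frac{\sqrt{11674302}}{382} \approx 8.9444$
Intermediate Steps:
$X{\left(o \right)} = \frac{1}{4}$ ($X{\left(o \right)} = 2 + \frac{-4 - 3}{4} = 2 + \frac{1}{4} \left(-7\right) = 2 - \frac{7}{4} = \frac{1}{4}$)
$I{\left(j \right)} = \frac{1}{72 + 2 j}$ ($I{\left(j \right)} = \frac{1}{2 j + 72} = \frac{1}{72 + 2 j}$)
$\sqrt{X{\left(4 \right)} \left(-32\right) \left(-10\right) + I{\left(155 \right)}} = \sqrt{\frac{1}{4} \left(-32\right) \left(-10\right) + \frac{1}{2 \left(36 + 155\right)}} = \sqrt{\left(-8\right) \left(-10\right) + \frac{1}{2 \cdot 191}} = \sqrt{80 + \frac{1}{2} \cdot \frac{1}{191}} = \sqrt{80 + \frac{1}{382}} = \sqrt{\frac{30561}{382}} = \frac{\sqrt{11674302}}{382}$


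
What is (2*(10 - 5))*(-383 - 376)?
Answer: -7590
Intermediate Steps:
(2*(10 - 5))*(-383 - 376) = (2*5)*(-759) = 10*(-759) = -7590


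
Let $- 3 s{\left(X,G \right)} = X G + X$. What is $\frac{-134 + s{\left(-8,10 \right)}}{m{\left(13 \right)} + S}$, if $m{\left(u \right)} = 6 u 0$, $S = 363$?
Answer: $- \frac{314}{1089} \approx -0.28834$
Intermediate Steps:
$m{\left(u \right)} = 0$
$s{\left(X,G \right)} = - \frac{X}{3} - \frac{G X}{3}$ ($s{\left(X,G \right)} = - \frac{X G + X}{3} = - \frac{G X + X}{3} = - \frac{X + G X}{3} = - \frac{X}{3} - \frac{G X}{3}$)
$\frac{-134 + s{\left(-8,10 \right)}}{m{\left(13 \right)} + S} = \frac{-134 - - \frac{8 \left(1 + 10\right)}{3}}{0 + 363} = \frac{-134 - \left(- \frac{8}{3}\right) 11}{363} = \left(-134 + \frac{88}{3}\right) \frac{1}{363} = \left(- \frac{314}{3}\right) \frac{1}{363} = - \frac{314}{1089}$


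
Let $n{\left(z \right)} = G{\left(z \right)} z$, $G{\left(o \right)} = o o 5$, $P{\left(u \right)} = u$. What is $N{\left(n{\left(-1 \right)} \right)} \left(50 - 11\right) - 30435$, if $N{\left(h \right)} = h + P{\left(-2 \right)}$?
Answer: $-30708$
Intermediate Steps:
$G{\left(o \right)} = 5 o^{2}$ ($G{\left(o \right)} = o^{2} \cdot 5 = 5 o^{2}$)
$n{\left(z \right)} = 5 z^{3}$ ($n{\left(z \right)} = 5 z^{2} z = 5 z^{3}$)
$N{\left(h \right)} = -2 + h$ ($N{\left(h \right)} = h - 2 = -2 + h$)
$N{\left(n{\left(-1 \right)} \right)} \left(50 - 11\right) - 30435 = \left(-2 + 5 \left(-1\right)^{3}\right) \left(50 - 11\right) - 30435 = \left(-2 + 5 \left(-1\right)\right) 39 - 30435 = \left(-2 - 5\right) 39 - 30435 = \left(-7\right) 39 - 30435 = -273 - 30435 = -30708$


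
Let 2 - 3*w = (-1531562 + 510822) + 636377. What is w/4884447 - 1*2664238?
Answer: -39039987534793/14653341 ≈ -2.6642e+6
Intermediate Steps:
w = 384365/3 (w = 2/3 - ((-1531562 + 510822) + 636377)/3 = 2/3 - (-1020740 + 636377)/3 = 2/3 - 1/3*(-384363) = 2/3 + 128121 = 384365/3 ≈ 1.2812e+5)
w/4884447 - 1*2664238 = (384365/3)/4884447 - 1*2664238 = (384365/3)*(1/4884447) - 2664238 = 384365/14653341 - 2664238 = -39039987534793/14653341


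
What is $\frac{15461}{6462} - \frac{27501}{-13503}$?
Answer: $\frac{128827115}{29085462} \approx 4.4293$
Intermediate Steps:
$\frac{15461}{6462} - \frac{27501}{-13503} = 15461 \cdot \frac{1}{6462} - - \frac{9167}{4501} = \frac{15461}{6462} + \frac{9167}{4501} = \frac{128827115}{29085462}$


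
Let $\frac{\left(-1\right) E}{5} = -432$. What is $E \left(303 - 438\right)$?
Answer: $-291600$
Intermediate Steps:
$E = 2160$ ($E = \left(-5\right) \left(-432\right) = 2160$)
$E \left(303 - 438\right) = 2160 \left(303 - 438\right) = 2160 \left(-135\right) = -291600$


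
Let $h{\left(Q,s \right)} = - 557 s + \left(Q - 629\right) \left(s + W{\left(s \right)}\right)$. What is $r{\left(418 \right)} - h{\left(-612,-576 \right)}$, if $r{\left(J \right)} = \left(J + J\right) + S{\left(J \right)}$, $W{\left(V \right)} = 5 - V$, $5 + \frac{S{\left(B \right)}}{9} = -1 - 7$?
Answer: $-313908$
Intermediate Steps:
$S{\left(B \right)} = -117$ ($S{\left(B \right)} = -45 + 9 \left(-1 - 7\right) = -45 + 9 \left(-8\right) = -45 - 72 = -117$)
$h{\left(Q,s \right)} = -3145 - 557 s + 5 Q$ ($h{\left(Q,s \right)} = - 557 s + \left(Q - 629\right) \left(s - \left(-5 + s\right)\right) = - 557 s + \left(-629 + Q\right) 5 = - 557 s + \left(-3145 + 5 Q\right) = -3145 - 557 s + 5 Q$)
$r{\left(J \right)} = -117 + 2 J$ ($r{\left(J \right)} = \left(J + J\right) - 117 = 2 J - 117 = -117 + 2 J$)
$r{\left(418 \right)} - h{\left(-612,-576 \right)} = \left(-117 + 2 \cdot 418\right) - \left(-3145 - -320832 + 5 \left(-612\right)\right) = \left(-117 + 836\right) - \left(-3145 + 320832 - 3060\right) = 719 - 314627 = -313908$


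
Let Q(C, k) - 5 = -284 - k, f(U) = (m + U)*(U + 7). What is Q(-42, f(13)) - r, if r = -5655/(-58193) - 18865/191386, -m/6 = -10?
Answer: -19367793517907/11137325498 ≈ -1739.0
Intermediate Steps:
m = 60 (m = -6*(-10) = 60)
f(U) = (7 + U)*(60 + U) (f(U) = (60 + U)*(U + 7) = (60 + U)*(7 + U) = (7 + U)*(60 + U))
Q(C, k) = -279 - k (Q(C, k) = 5 + (-284 - k) = -279 - k)
r = -15523115/11137325498 (r = -5655*(-1/58193) - 18865*1/191386 = 5655/58193 - 18865/191386 = -15523115/11137325498 ≈ -0.0013938)
Q(-42, f(13)) - r = (-279 - (420 + 13**2 + 67*13)) - 1*(-15523115/11137325498) = (-279 - (420 + 169 + 871)) + 15523115/11137325498 = (-279 - 1*1460) + 15523115/11137325498 = (-279 - 1460) + 15523115/11137325498 = -1739 + 15523115/11137325498 = -19367793517907/11137325498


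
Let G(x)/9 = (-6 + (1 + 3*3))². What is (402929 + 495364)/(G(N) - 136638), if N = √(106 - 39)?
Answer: -299431/45498 ≈ -6.5812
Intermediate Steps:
N = √67 ≈ 8.1853
G(x) = 144 (G(x) = 9*(-6 + (1 + 3*3))² = 9*(-6 + (1 + 9))² = 9*(-6 + 10)² = 9*4² = 9*16 = 144)
(402929 + 495364)/(G(N) - 136638) = (402929 + 495364)/(144 - 136638) = 898293/(-136494) = 898293*(-1/136494) = -299431/45498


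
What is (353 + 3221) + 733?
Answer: 4307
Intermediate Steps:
(353 + 3221) + 733 = 3574 + 733 = 4307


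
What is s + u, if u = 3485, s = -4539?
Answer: -1054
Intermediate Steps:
s + u = -4539 + 3485 = -1054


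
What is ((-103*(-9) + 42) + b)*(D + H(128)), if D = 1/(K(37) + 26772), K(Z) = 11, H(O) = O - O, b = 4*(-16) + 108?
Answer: 1013/26783 ≈ 0.037822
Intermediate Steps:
b = 44 (b = -64 + 108 = 44)
H(O) = 0
D = 1/26783 (D = 1/(11 + 26772) = 1/26783 ≈ 3.7337e-5)
((-103*(-9) + 42) + b)*(D + H(128)) = ((-103*(-9) + 42) + 44)*(1/26783 + 0) = ((927 + 42) + 44)*(1/26783) = (969 + 44)*(1/26783) = 1013*(1/26783) = 1013/26783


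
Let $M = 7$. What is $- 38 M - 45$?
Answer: $-311$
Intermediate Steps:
$- 38 M - 45 = \left(-38\right) 7 - 45 = -266 - 45 = -311$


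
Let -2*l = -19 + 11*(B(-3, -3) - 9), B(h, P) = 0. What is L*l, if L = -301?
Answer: -17759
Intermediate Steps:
l = 59 (l = -(-19 + 11*(0 - 9))/2 = -(-19 + 11*(-9))/2 = -(-19 - 99)/2 = -1/2*(-118) = 59)
L*l = -301*59 = -17759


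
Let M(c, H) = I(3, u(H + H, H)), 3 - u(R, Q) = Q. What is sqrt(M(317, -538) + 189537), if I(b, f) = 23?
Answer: 2*sqrt(47390) ≈ 435.38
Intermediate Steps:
u(R, Q) = 3 - Q
M(c, H) = 23
sqrt(M(317, -538) + 189537) = sqrt(23 + 189537) = sqrt(189560) = 2*sqrt(47390)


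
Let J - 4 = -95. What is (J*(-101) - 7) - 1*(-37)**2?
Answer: 7815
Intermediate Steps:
J = -91 (J = 4 - 95 = -91)
(J*(-101) - 7) - 1*(-37)**2 = (-91*(-101) - 7) - 1*(-37)**2 = (9191 - 7) - 1*1369 = 9184 - 1369 = 7815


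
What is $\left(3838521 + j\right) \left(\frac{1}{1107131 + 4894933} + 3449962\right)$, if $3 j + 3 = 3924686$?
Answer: $\frac{159859758758317432987}{9003096} \approx 1.7756 \cdot 10^{13}$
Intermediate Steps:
$j = \frac{3924683}{3}$ ($j = -1 + \frac{1}{3} \cdot 3924686 = -1 + \frac{3924686}{3} = \frac{3924683}{3} \approx 1.3082 \cdot 10^{6}$)
$\left(3838521 + j\right) \left(\frac{1}{1107131 + 4894933} + 3449962\right) = \left(3838521 + \frac{3924683}{3}\right) \left(\frac{1}{1107131 + 4894933} + 3449962\right) = \frac{15440246 \left(\frac{1}{6002064} + 3449962\right)}{3} = \frac{15440246}{3} \cdot \frac{20706892721569}{6002064} = \frac{159859758758317432987}{9003096}$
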